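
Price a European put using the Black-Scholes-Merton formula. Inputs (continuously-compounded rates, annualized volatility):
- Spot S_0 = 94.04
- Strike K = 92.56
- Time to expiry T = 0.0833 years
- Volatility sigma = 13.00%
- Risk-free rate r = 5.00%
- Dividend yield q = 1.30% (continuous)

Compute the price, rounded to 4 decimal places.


Answer: Price = 0.6852

Derivation:
d1 = (ln(S/K) + (r - q + 0.5*sigma^2) * T) / (sigma * sqrt(T)) = 0.52369374
d2 = d1 - sigma * sqrt(T) = 0.48617348
exp(-rT) = 0.99584366; exp(-qT) = 0.99891769
P = K * exp(-rT) * N(-d2) - S_0 * exp(-qT) * N(-d1)
N(-d1) = 0.30024579; N(-d2) = 0.31342209
P = 92.5600 * 0.99584366 * 0.31342209 - 94.0400 * 0.99891769 * 0.30024579 = 0.6852


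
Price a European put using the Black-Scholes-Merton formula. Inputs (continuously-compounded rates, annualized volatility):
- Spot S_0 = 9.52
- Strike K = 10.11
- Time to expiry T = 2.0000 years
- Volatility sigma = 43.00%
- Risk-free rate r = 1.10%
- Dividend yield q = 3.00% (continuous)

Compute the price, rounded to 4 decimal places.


d1 = (ln(S/K) + (r - q + 0.5*sigma^2) * T) / (sigma * sqrt(T)) = 0.14268727
d2 = d1 - sigma * sqrt(T) = -0.46542456
exp(-rT) = 0.97824024; exp(-qT) = 0.94176453
P = K * exp(-rT) * N(-d2) - S_0 * exp(-qT) * N(-d1)
N(-d1) = 0.44326859; N(-d2) = 0.67918628
P = 10.1100 * 0.97824024 * 0.67918628 - 9.5200 * 0.94176453 * 0.44326859 = 2.7430

Answer: Price = 2.7430


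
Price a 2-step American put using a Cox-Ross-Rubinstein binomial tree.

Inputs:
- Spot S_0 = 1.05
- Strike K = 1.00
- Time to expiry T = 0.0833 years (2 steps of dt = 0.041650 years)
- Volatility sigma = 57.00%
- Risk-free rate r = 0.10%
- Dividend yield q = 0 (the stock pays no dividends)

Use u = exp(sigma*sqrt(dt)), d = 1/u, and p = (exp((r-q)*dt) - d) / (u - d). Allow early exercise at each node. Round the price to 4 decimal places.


Answer: Price = V(0,0) = 0.0470

Derivation:
dt = T/N = 0.041650
u = exp(sigma*sqrt(dt)) = 1.123364; d = 1/u = 0.890184
p = (exp((r-q)*dt) - d) / (u - d) = 0.471129
Discount per step: exp(-r*dt) = 0.999958
Stock lattice S(k, i) with i counting down-moves:
  k=0: S(0,0) = 1.0500
  k=1: S(1,0) = 1.1795; S(1,1) = 0.9347
  k=2: S(2,0) = 1.3250; S(2,1) = 1.0500; S(2,2) = 0.8320
Terminal payoffs V(N, i) = max(K - S_T, 0):
  V(2,0) = 0.000000; V(2,1) = 0.000000; V(2,2) = 0.167952
Backward induction: V(k, i) = exp(-r*dt) * [p * V(k+1, i) + (1-p) * V(k+1, i+1)]; then take max(V_cont, immediate exercise) for American.
  V(1,0) = exp(-r*dt) * [p*0.000000 + (1-p)*0.000000] = 0.000000; exercise = 0.000000; V(1,0) = max -> 0.000000
  V(1,1) = exp(-r*dt) * [p*0.000000 + (1-p)*0.167952] = 0.088821; exercise = 0.065307; V(1,1) = max -> 0.088821
  V(0,0) = exp(-r*dt) * [p*0.000000 + (1-p)*0.088821] = 0.046973; exercise = 0.000000; V(0,0) = max -> 0.046973


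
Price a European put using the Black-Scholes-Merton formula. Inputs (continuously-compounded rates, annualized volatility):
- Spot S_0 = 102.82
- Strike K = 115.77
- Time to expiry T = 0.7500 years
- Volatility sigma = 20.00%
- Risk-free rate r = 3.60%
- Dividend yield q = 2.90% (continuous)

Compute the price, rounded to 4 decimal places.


d1 = (ln(S/K) + (r - q + 0.5*sigma^2) * T) / (sigma * sqrt(T)) = -0.56797166
d2 = d1 - sigma * sqrt(T) = -0.74117674
exp(-rT) = 0.97336124; exp(-qT) = 0.97848483
P = K * exp(-rT) * N(-d2) - S_0 * exp(-qT) * N(-d1)
N(-d1) = 0.71497289; N(-d2) = 0.77070686
P = 115.7700 * 0.97336124 * 0.77070686 - 102.8200 * 0.97848483 * 0.71497289 = 14.9160

Answer: Price = 14.9160


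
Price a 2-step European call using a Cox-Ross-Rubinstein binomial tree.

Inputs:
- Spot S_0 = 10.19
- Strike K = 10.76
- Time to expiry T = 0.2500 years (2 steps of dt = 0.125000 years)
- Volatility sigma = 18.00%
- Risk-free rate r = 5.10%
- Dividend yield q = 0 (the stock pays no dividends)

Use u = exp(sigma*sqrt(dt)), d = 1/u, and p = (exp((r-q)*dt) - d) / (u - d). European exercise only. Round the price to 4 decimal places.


dt = T/N = 0.125000
u = exp(sigma*sqrt(dt)) = 1.065708; d = 1/u = 0.938343
p = (exp((r-q)*dt) - d) / (u - d) = 0.534308
Discount per step: exp(-r*dt) = 0.993645
Stock lattice S(k, i) with i counting down-moves:
  k=0: S(0,0) = 10.1900
  k=1: S(1,0) = 10.8596; S(1,1) = 9.5617
  k=2: S(2,0) = 11.5731; S(2,1) = 10.1900; S(2,2) = 8.9722
Terminal payoffs V(N, i) = max(S_T - K, 0):
  V(2,0) = 0.813130; V(2,1) = 0.000000; V(2,2) = 0.000000
Backward induction: V(k, i) = exp(-r*dt) * [p * V(k+1, i) + (1-p) * V(k+1, i+1)].
  V(1,0) = exp(-r*dt) * [p*0.813130 + (1-p)*0.000000] = 0.431701
  V(1,1) = exp(-r*dt) * [p*0.000000 + (1-p)*0.000000] = 0.000000
  V(0,0) = exp(-r*dt) * [p*0.431701 + (1-p)*0.000000] = 0.229196

Answer: Price = V(0,0) = 0.2292


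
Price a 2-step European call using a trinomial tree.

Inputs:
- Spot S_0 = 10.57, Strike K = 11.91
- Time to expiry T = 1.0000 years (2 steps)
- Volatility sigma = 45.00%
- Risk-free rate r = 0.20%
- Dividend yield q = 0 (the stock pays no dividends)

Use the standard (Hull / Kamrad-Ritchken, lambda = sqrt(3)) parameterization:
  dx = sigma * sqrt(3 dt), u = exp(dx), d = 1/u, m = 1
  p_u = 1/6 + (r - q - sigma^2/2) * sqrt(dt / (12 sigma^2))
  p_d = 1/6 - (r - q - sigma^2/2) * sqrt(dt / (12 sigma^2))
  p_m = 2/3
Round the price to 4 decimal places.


dt = T/N = 0.500000; dx = sigma*sqrt(3*dt) = 0.551135
u = exp(dx) = 1.735222; d = 1/u = 0.576295
p_u = 0.121646, p_m = 0.666667, p_d = 0.211687
Discount per step: exp(-r*dt) = 0.999000
Stock lattice S(k, j) with j the centered position index:
  k=0: S(0,+0) = 10.5700
  k=1: S(1,-1) = 6.0914; S(1,+0) = 10.5700; S(1,+1) = 18.3413
  k=2: S(2,-2) = 3.5105; S(2,-1) = 6.0914; S(2,+0) = 10.5700; S(2,+1) = 18.3413; S(2,+2) = 31.8262
Terminal payoffs V(N, j) = max(S_T - K, 0):
  V(2,-2) = 0.000000; V(2,-1) = 0.000000; V(2,+0) = 0.000000; V(2,+1) = 6.431293; V(2,+2) = 19.916211
Backward induction: V(k, j) = exp(-r*dt) * [p_u * V(k+1, j+1) + p_m * V(k+1, j) + p_d * V(k+1, j-1)]
  V(1,-1) = exp(-r*dt) * [p_u*0.000000 + p_m*0.000000 + p_d*0.000000] = 0.000000
  V(1,+0) = exp(-r*dt) * [p_u*6.431293 + p_m*0.000000 + p_d*0.000000] = 0.781559
  V(1,+1) = exp(-r*dt) * [p_u*19.916211 + p_m*6.431293 + p_d*0.000000] = 6.703548
  V(0,+0) = exp(-r*dt) * [p_u*6.703548 + p_m*0.781559 + p_d*0.000000] = 1.335163

Answer: Price = V(0,0) = 1.3352


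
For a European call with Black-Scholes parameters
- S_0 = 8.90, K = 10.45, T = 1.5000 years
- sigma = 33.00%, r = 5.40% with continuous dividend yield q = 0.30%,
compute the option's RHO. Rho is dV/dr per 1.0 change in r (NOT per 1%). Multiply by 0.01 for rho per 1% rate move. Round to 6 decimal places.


Answer: Rho = 4.927652

Derivation:
d1 = -0.0058780373; d2 = -0.4100438448
phi(d1) = 0.3989353885; exp(-qT) = 0.9955101098; exp(-rT) = 0.9221936914
N(d2) = 0.3408868924
Rho = K*T*exp(-rT)*N(d2) = 10.4500 * 1.5000 * 0.9221936914 * 0.3408868924 = 4.927652


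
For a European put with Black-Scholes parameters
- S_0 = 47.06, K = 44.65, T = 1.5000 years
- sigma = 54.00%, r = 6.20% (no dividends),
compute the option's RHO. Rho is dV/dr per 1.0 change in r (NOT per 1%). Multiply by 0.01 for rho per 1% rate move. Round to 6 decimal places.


d1 = 0.5507860279; d2 = -0.1105762026
phi(d1) = 0.3427955213; exp(-qT) = 1.0000000000; exp(-rT) = 0.9111935003
N(-d2) = 0.5440237904
Rho = -K*T*exp(-rT)*N(-d2) = -44.6500 * 1.5000 * 0.9111935003 * 0.5440237904 = -33.200240

Answer: Rho = -33.200240


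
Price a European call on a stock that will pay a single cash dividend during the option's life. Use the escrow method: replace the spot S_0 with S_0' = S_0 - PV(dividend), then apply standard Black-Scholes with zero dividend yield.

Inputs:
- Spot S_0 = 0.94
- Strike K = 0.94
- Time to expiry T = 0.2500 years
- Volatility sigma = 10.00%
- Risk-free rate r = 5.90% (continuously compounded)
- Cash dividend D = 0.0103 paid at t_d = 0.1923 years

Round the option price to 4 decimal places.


Answer: Price = 0.0204

Derivation:
PV(D) = D * exp(-r * t_d) = 0.0103 * 0.98871842 = 0.01018380
S_0' = S_0 - PV(D) = 0.9400 - 0.01018380 = 0.92981620
d1 = (ln(S_0'/K) + (r + sigma^2/2)*T) / (sigma*sqrt(T)) = 0.10214114
d2 = d1 - sigma*sqrt(T) = 0.05214114
exp(-rT) = 0.98535825
N(d1) = 0.54067768; N(d2) = 0.52079189
C = S_0' * N(d1) - K * exp(-rT) * N(d2) = 0.92981620 * 0.54067768 - 0.9400 * 0.98535825 * 0.52079189 = 0.0204


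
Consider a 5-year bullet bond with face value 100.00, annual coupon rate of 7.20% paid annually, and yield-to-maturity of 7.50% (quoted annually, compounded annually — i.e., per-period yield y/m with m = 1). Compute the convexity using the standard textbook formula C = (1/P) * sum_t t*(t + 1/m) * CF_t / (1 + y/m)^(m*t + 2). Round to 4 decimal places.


Coupon per period c = face * coupon_rate / m = 7.200000
Periods per year m = 1; per-period yield y/m = 0.075000
Number of cashflows N = 5
Cashflows (t years, CF_t, discount factor 1/(1+y/m)^(m*t), PV):
  t = 1.0000: CF_t = 7.200000, DF = 0.930233, PV = 6.697674
  t = 2.0000: CF_t = 7.200000, DF = 0.865333, PV = 6.230395
  t = 3.0000: CF_t = 7.200000, DF = 0.804961, PV = 5.795716
  t = 4.0000: CF_t = 7.200000, DF = 0.748801, PV = 5.391364
  t = 5.0000: CF_t = 107.200000, DF = 0.696559, PV = 74.671085
Price P = sum_t PV_t = 98.786235
Convexity numerator sum_t t*(t + 1/m) * CF_t / (1+y/m)^(m*t + 2):
  t = 1.0000: term = 11.591432
  t = 2.0000: term = 32.348183
  t = 3.0000: term = 60.182666
  t = 4.0000: term = 93.306459
  t = 5.0000: term = 1938.459761
Convexity = (1/P) * sum = 2135.888501 / 98.786235 = 21.621317

Answer: Convexity = 21.6213


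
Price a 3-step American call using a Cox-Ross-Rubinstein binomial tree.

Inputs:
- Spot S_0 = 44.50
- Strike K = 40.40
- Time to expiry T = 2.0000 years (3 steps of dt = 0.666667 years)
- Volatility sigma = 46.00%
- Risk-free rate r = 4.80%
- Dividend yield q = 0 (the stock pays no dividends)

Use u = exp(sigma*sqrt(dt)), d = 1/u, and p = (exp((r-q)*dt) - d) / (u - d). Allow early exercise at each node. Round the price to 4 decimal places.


Answer: Price = V(0,0) = 15.3867

Derivation:
dt = T/N = 0.666667
u = exp(sigma*sqrt(dt)) = 1.455848; d = 1/u = 0.686885
p = (exp((r-q)*dt) - d) / (u - d) = 0.449479
Discount per step: exp(-r*dt) = 0.968507
Stock lattice S(k, i) with i counting down-moves:
  k=0: S(0,0) = 44.5000
  k=1: S(1,0) = 64.7852; S(1,1) = 30.5664
  k=2: S(2,0) = 94.3174; S(2,1) = 44.5000; S(2,2) = 20.9956
  k=3: S(3,0) = 137.3118; S(3,1) = 64.7852; S(3,2) = 30.5664; S(3,3) = 14.4216
Terminal payoffs V(N, i) = max(S_T - K, 0):
  V(3,0) = 96.911830; V(3,1) = 24.385228; V(3,2) = 0.000000; V(3,3) = 0.000000
Backward induction: V(k, i) = exp(-r*dt) * [p * V(k+1, i) + (1-p) * V(k+1, i+1)]; then take max(V_cont, immediate exercise) for American.
  V(2,0) = exp(-r*dt) * [p*96.911830 + (1-p)*24.385228] = 55.189767; exercise = 53.917433; V(2,0) = max -> 55.189767
  V(2,1) = exp(-r*dt) * [p*24.385228 + (1-p)*0.000000] = 10.615456; exercise = 4.100000; V(2,1) = max -> 10.615456
  V(2,2) = exp(-r*dt) * [p*0.000000 + (1-p)*0.000000] = 0.000000; exercise = 0.000000; V(2,2) = max -> 0.000000
  V(1,0) = exp(-r*dt) * [p*55.189767 + (1-p)*10.615456] = 29.685371; exercise = 24.385228; V(1,0) = max -> 29.685371
  V(1,1) = exp(-r*dt) * [p*10.615456 + (1-p)*0.000000] = 4.621154; exercise = 0.000000; V(1,1) = max -> 4.621154
  V(0,0) = exp(-r*dt) * [p*29.685371 + (1-p)*4.621154] = 15.386654; exercise = 4.100000; V(0,0) = max -> 15.386654


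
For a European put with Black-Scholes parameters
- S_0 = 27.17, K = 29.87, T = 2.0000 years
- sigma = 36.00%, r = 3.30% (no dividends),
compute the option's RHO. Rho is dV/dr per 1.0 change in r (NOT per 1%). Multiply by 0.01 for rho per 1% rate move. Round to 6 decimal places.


Answer: Rho = -34.790832

Derivation:
d1 = 0.1981053756; d2 = -0.3110115069
phi(d1) = 0.3911901958; exp(-qT) = 1.0000000000; exp(-rT) = 0.9361308643
N(-d2) = 0.6221040630
Rho = -K*T*exp(-rT)*N(-d2) = -29.8700 * 2.0000 * 0.9361308643 * 0.6221040630 = -34.790832


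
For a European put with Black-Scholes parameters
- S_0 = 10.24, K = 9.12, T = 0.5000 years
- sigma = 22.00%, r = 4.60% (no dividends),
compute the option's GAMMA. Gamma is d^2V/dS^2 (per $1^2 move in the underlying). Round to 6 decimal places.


d1 = 0.9702264569; d2 = 0.8146629650
phi(d1) = 0.2491729060; exp(-qT) = 1.0000000000; exp(-rT) = 0.9772624838
Gamma = exp(-qT) * phi(d1) / (S * sigma * sqrt(T)) = 1.0000000000 * 0.2491729060 / (10.2400 * 0.2200 * 0.7071067812) = 0.156420

Answer: Gamma = 0.156420


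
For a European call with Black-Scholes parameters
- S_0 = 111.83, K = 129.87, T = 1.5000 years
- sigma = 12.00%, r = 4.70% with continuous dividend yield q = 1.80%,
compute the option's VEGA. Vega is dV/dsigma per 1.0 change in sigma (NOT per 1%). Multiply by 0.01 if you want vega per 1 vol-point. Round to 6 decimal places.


d1 = -0.6481219838; d2 = -0.7950913684
phi(d1) = 0.3233662859; exp(-qT) = 0.9733612415; exp(-rT) = 0.9319277395
Vega = S * exp(-qT) * phi(d1) * sqrt(T) = 111.8300 * 0.9733612415 * 0.3233662859 * 1.2247448714 = 43.109476

Answer: Vega = 43.109476


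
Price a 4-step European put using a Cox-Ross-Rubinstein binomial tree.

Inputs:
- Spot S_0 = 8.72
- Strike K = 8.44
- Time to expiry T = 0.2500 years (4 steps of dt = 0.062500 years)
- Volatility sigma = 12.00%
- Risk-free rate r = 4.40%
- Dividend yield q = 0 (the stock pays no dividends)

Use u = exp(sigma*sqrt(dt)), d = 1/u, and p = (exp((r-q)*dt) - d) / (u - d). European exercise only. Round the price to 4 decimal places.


dt = T/N = 0.062500
u = exp(sigma*sqrt(dt)) = 1.030455; d = 1/u = 0.970446
p = (exp((r-q)*dt) - d) / (u - d) = 0.538390
Discount per step: exp(-r*dt) = 0.997254
Stock lattice S(k, i) with i counting down-moves:
  k=0: S(0,0) = 8.7200
  k=1: S(1,0) = 8.9856; S(1,1) = 8.4623
  k=2: S(2,0) = 9.2592; S(2,1) = 8.7200; S(2,2) = 8.2122
  k=3: S(3,0) = 9.5412; S(3,1) = 8.9856; S(3,2) = 8.4623; S(3,3) = 7.9695
  k=4: S(4,0) = 9.8318; S(4,1) = 9.2592; S(4,2) = 8.7200; S(4,3) = 8.2122; S(4,4) = 7.7339
Terminal payoffs V(N, i) = max(K - S_T, 0):
  V(4,0) = 0.000000; V(4,1) = 0.000000; V(4,2) = 0.000000; V(4,3) = 0.227813; V(4,4) = 0.706054
Backward induction: V(k, i) = exp(-r*dt) * [p * V(k+1, i) + (1-p) * V(k+1, i+1)].
  V(3,0) = exp(-r*dt) * [p*0.000000 + (1-p)*0.000000] = 0.000000
  V(3,1) = exp(-r*dt) * [p*0.000000 + (1-p)*0.000000] = 0.000000
  V(3,2) = exp(-r*dt) * [p*0.000000 + (1-p)*0.227813] = 0.104872
  V(3,3) = exp(-r*dt) * [p*0.227813 + (1-p)*0.706054] = 0.447342
  V(2,0) = exp(-r*dt) * [p*0.000000 + (1-p)*0.000000] = 0.000000
  V(2,1) = exp(-r*dt) * [p*0.000000 + (1-p)*0.104872] = 0.048277
  V(2,2) = exp(-r*dt) * [p*0.104872 + (1-p)*0.447342] = 0.262237
  V(1,0) = exp(-r*dt) * [p*0.000000 + (1-p)*0.048277] = 0.022224
  V(1,1) = exp(-r*dt) * [p*0.048277 + (1-p)*0.262237] = 0.146639
  V(0,0) = exp(-r*dt) * [p*0.022224 + (1-p)*0.146639] = 0.079437

Answer: Price = V(0,0) = 0.0794


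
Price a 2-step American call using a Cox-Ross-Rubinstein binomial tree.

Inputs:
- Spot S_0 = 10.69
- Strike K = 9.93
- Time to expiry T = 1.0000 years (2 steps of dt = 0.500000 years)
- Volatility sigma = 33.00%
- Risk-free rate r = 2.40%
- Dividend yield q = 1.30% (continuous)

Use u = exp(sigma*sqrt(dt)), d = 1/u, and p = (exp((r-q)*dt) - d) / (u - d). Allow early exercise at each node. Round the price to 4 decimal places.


Answer: Price = V(0,0) = 1.7977

Derivation:
dt = T/N = 0.500000
u = exp(sigma*sqrt(dt)) = 1.262817; d = 1/u = 0.791880
p = (exp((r-q)*dt) - d) / (u - d) = 0.453638
Discount per step: exp(-r*dt) = 0.988072
Stock lattice S(k, i) with i counting down-moves:
  k=0: S(0,0) = 10.6900
  k=1: S(1,0) = 13.4995; S(1,1) = 8.4652
  k=2: S(2,0) = 17.0474; S(2,1) = 10.6900; S(2,2) = 6.7034
Terminal payoffs V(N, i) = max(S_T - K, 0):
  V(2,0) = 7.117426; V(2,1) = 0.760000; V(2,2) = 0.000000
Backward induction: V(k, i) = exp(-r*dt) * [p * V(k+1, i) + (1-p) * V(k+1, i+1)]; then take max(V_cont, immediate exercise) for American.
  V(1,0) = exp(-r*dt) * [p*7.117426 + (1-p)*0.760000] = 3.600503; exercise = 3.569518; V(1,0) = max -> 3.600503
  V(1,1) = exp(-r*dt) * [p*0.760000 + (1-p)*0.000000] = 0.340652; exercise = 0.000000; V(1,1) = max -> 0.340652
  V(0,0) = exp(-r*dt) * [p*3.600503 + (1-p)*0.340652] = 1.797742; exercise = 0.760000; V(0,0) = max -> 1.797742


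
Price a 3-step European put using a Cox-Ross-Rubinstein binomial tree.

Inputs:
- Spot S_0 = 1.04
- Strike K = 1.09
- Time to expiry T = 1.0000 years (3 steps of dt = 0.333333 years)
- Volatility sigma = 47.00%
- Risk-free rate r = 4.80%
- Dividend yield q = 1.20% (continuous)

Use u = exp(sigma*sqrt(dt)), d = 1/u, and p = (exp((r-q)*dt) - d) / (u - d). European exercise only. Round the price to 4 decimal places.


dt = T/N = 0.333333
u = exp(sigma*sqrt(dt)) = 1.311740; d = 1/u = 0.762346
p = (exp((r-q)*dt) - d) / (u - d) = 0.454548
Discount per step: exp(-r*dt) = 0.984127
Stock lattice S(k, i) with i counting down-moves:
  k=0: S(0,0) = 1.0400
  k=1: S(1,0) = 1.3642; S(1,1) = 0.7928
  k=2: S(2,0) = 1.7895; S(2,1) = 1.0400; S(2,2) = 0.6044
  k=3: S(3,0) = 2.3473; S(3,1) = 1.3642; S(3,2) = 0.7928; S(3,3) = 0.4608
Terminal payoffs V(N, i) = max(K - S_T, 0):
  V(3,0) = 0.000000; V(3,1) = 0.000000; V(3,2) = 0.297160; V(3,3) = 0.629224
Backward induction: V(k, i) = exp(-r*dt) * [p * V(k+1, i) + (1-p) * V(k+1, i+1)].
  V(2,0) = exp(-r*dt) * [p*0.000000 + (1-p)*0.000000] = 0.000000
  V(2,1) = exp(-r*dt) * [p*0.000000 + (1-p)*0.297160] = 0.159514
  V(2,2) = exp(-r*dt) * [p*0.297160 + (1-p)*0.629224] = 0.470693
  V(1,0) = exp(-r*dt) * [p*0.000000 + (1-p)*0.159514] = 0.085626
  V(1,1) = exp(-r*dt) * [p*0.159514 + (1-p)*0.470693] = 0.324021
  V(0,0) = exp(-r*dt) * [p*0.085626 + (1-p)*0.324021] = 0.212236

Answer: Price = V(0,0) = 0.2122


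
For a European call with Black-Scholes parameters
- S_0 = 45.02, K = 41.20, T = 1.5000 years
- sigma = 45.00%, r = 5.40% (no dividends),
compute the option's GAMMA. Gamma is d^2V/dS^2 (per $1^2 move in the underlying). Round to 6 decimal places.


d1 = 0.5834205177; d2 = 0.0322853256
phi(d1) = 0.3365097070; exp(-qT) = 1.0000000000; exp(-rT) = 0.9221936914
Gamma = exp(-qT) * phi(d1) / (S * sigma * sqrt(T)) = 1.0000000000 * 0.3365097070 / (45.0200 * 0.4500 * 1.2247448714) = 0.013562

Answer: Gamma = 0.013562


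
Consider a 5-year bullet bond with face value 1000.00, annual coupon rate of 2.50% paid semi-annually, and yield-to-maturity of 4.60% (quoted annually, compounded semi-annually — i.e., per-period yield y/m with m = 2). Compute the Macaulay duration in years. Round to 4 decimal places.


Answer: Macaulay duration = 4.7144 years

Derivation:
Coupon per period c = face * coupon_rate / m = 12.500000
Periods per year m = 2; per-period yield y/m = 0.023000
Number of cashflows N = 10
Cashflows (t years, CF_t, discount factor 1/(1+y/m)^(m*t), PV):
  t = 0.5000: CF_t = 12.500000, DF = 0.977517, PV = 12.218964
  t = 1.0000: CF_t = 12.500000, DF = 0.955540, PV = 11.944246
  t = 1.5000: CF_t = 12.500000, DF = 0.934056, PV = 11.675705
  t = 2.0000: CF_t = 12.500000, DF = 0.913056, PV = 11.413201
  t = 2.5000: CF_t = 12.500000, DF = 0.892528, PV = 11.156600
  t = 3.0000: CF_t = 12.500000, DF = 0.872461, PV = 10.905767
  t = 3.5000: CF_t = 12.500000, DF = 0.852846, PV = 10.660574
  t = 4.0000: CF_t = 12.500000, DF = 0.833671, PV = 10.420893
  t = 4.5000: CF_t = 12.500000, DF = 0.814928, PV = 10.186601
  t = 5.0000: CF_t = 1012.500000, DF = 0.796606, PV = 806.563742
Price P = sum_t PV_t = 907.146293
Macaulay numerator sum_t t * PV_t:
  t * PV_t at t = 0.5000: 6.109482
  t * PV_t at t = 1.0000: 11.944246
  t * PV_t at t = 1.5000: 17.513557
  t * PV_t at t = 2.0000: 22.826403
  t * PV_t at t = 2.5000: 27.891499
  t * PV_t at t = 3.0000: 32.717301
  t * PV_t at t = 3.5000: 37.312008
  t * PV_t at t = 4.0000: 41.683573
  t * PV_t at t = 4.5000: 45.839706
  t * PV_t at t = 5.0000: 4032.818708
Macaulay duration D = (sum_t t * PV_t) / P = 4276.656482 / 907.146293 = 4.714407


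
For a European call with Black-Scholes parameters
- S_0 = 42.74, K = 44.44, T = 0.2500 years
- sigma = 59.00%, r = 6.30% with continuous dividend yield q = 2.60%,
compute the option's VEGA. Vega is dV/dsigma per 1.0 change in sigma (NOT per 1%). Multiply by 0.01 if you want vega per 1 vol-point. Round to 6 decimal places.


Answer: Vega = 8.460955

Derivation:
d1 = 0.0466365597; d2 = -0.2483634403
phi(d1) = 0.3985086727; exp(-qT) = 0.9935210793; exp(-rT) = 0.9843733826
Vega = S * exp(-qT) * phi(d1) * sqrt(T) = 42.7400 * 0.9935210793 * 0.3985086727 * 0.5000000000 = 8.460955


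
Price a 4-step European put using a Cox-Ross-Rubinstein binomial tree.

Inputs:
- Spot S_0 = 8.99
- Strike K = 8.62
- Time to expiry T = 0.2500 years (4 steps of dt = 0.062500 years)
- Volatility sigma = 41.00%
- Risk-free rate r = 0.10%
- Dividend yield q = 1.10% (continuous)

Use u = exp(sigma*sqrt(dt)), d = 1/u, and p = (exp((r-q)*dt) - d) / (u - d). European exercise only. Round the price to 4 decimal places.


dt = T/N = 0.062500
u = exp(sigma*sqrt(dt)) = 1.107937; d = 1/u = 0.902578
p = (exp((r-q)*dt) - d) / (u - d) = 0.471355
Discount per step: exp(-r*dt) = 0.999938
Stock lattice S(k, i) with i counting down-moves:
  k=0: S(0,0) = 8.9900
  k=1: S(1,0) = 9.9604; S(1,1) = 8.1142
  k=2: S(2,0) = 11.0355; S(2,1) = 8.9900; S(2,2) = 7.3237
  k=3: S(3,0) = 12.2266; S(3,1) = 9.9604; S(3,2) = 8.1142; S(3,3) = 6.6102
  k=4: S(4,0) = 13.5463; S(4,1) = 11.0355; S(4,2) = 8.9900; S(4,3) = 7.3237; S(4,4) = 5.9662
Terminal payoffs V(N, i) = max(K - S_T, 0):
  V(4,0) = 0.000000; V(4,1) = 0.000000; V(4,2) = 0.000000; V(4,3) = 1.296321; V(4,4) = 2.653784
Backward induction: V(k, i) = exp(-r*dt) * [p * V(k+1, i) + (1-p) * V(k+1, i+1)].
  V(3,0) = exp(-r*dt) * [p*0.000000 + (1-p)*0.000000] = 0.000000
  V(3,1) = exp(-r*dt) * [p*0.000000 + (1-p)*0.000000] = 0.000000
  V(3,2) = exp(-r*dt) * [p*0.000000 + (1-p)*1.296321] = 0.685251
  V(3,3) = exp(-r*dt) * [p*1.296321 + (1-p)*2.653784] = 2.013811
  V(2,0) = exp(-r*dt) * [p*0.000000 + (1-p)*0.000000] = 0.000000
  V(2,1) = exp(-r*dt) * [p*0.000000 + (1-p)*0.685251] = 0.362232
  V(2,2) = exp(-r*dt) * [p*0.685251 + (1-p)*2.013811] = 1.387501
  V(1,0) = exp(-r*dt) * [p*0.000000 + (1-p)*0.362232] = 0.191480
  V(1,1) = exp(-r*dt) * [p*0.362232 + (1-p)*1.387501] = 0.904179
  V(0,0) = exp(-r*dt) * [p*0.191480 + (1-p)*0.904179] = 0.568209

Answer: Price = V(0,0) = 0.5682


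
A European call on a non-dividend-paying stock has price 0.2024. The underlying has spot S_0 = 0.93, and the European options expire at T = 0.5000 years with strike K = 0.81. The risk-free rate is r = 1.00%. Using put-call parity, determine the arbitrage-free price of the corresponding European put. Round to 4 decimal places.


Put-call parity: C - P = S_0 * exp(-qT) - K * exp(-rT).
S_0 * exp(-qT) = 0.9300 * 1.00000000 = 0.93000000
K * exp(-rT) = 0.8100 * 0.99501248 = 0.80596011
P = C - S*exp(-qT) + K*exp(-rT)
P = 0.2024 - 0.93000000 + 0.80596011 = 0.0784

Answer: Put price = 0.0784


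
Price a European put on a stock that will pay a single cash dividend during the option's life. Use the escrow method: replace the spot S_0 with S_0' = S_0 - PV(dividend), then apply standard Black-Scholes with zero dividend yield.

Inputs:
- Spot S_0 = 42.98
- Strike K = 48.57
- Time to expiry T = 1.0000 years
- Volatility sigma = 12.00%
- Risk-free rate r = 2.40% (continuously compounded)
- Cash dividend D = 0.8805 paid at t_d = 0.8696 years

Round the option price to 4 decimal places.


PV(D) = D * exp(-r * t_d) = 0.8805 * 0.97934588 = 0.86231405
S_0' = S_0 - PV(D) = 42.9800 - 0.86231405 = 42.11768595
d1 = (ln(S_0'/K) + (r + sigma^2/2)*T) / (sigma*sqrt(T)) = -0.92781925
d2 = d1 - sigma*sqrt(T) = -1.04781925
exp(-rT) = 0.97628571
N(-d1) = 0.82324933; N(-d2) = 0.85263905
P = K * exp(-rT) * N(-d2) - S_0' * N(-d1) = 48.5700 * 0.97628571 * 0.85263905 - 42.11768595 * 0.82324933 = 5.7572

Answer: Price = 5.7572


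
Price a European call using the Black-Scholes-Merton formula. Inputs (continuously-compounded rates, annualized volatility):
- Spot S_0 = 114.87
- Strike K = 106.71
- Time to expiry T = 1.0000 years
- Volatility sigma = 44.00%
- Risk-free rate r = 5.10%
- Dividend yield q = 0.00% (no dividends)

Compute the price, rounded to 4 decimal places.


d1 = (ln(S/K) + (r - q + 0.5*sigma^2) * T) / (sigma * sqrt(T)) = 0.50337768
d2 = d1 - sigma * sqrt(T) = 0.06337768
exp(-rT) = 0.95027867; exp(-qT) = 1.00000000
C = S_0 * exp(-qT) * N(d1) - K * exp(-rT) * N(d2)
N(d1) = 0.69265062; N(d2) = 0.52526712
C = 114.8700 * 1.00000000 * 0.69265062 - 106.7100 * 0.95027867 * 0.52526712 = 26.3005

Answer: Price = 26.3005


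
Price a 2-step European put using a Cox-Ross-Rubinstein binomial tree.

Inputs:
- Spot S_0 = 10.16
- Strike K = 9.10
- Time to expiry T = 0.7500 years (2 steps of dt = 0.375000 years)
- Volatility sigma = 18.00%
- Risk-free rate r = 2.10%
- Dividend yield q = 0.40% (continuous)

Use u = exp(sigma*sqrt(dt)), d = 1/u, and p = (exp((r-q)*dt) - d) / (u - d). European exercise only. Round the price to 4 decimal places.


Answer: Price = V(0,0) = 0.2325

Derivation:
dt = T/N = 0.375000
u = exp(sigma*sqrt(dt)) = 1.116532; d = 1/u = 0.895631
p = (exp((r-q)*dt) - d) / (u - d) = 0.501422
Discount per step: exp(-r*dt) = 0.992156
Stock lattice S(k, i) with i counting down-moves:
  k=0: S(0,0) = 10.1600
  k=1: S(1,0) = 11.3440; S(1,1) = 9.0996
  k=2: S(2,0) = 12.6659; S(2,1) = 10.1600; S(2,2) = 8.1499
Terminal payoffs V(N, i) = max(K - S_T, 0):
  V(2,0) = 0.000000; V(2,1) = 0.000000; V(2,2) = 0.950111
Backward induction: V(k, i) = exp(-r*dt) * [p * V(k+1, i) + (1-p) * V(k+1, i+1)].
  V(1,0) = exp(-r*dt) * [p*0.000000 + (1-p)*0.000000] = 0.000000
  V(1,1) = exp(-r*dt) * [p*0.000000 + (1-p)*0.950111] = 0.469988
  V(0,0) = exp(-r*dt) * [p*0.000000 + (1-p)*0.469988] = 0.232487


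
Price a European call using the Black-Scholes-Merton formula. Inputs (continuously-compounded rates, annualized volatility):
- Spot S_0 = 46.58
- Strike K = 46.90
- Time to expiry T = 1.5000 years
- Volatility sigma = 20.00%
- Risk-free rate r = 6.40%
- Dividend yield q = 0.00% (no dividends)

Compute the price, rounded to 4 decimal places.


Answer: Price = 6.6165

Derivation:
d1 = (ln(S/K) + (r - q + 0.5*sigma^2) * T) / (sigma * sqrt(T)) = 0.48644249
d2 = d1 - sigma * sqrt(T) = 0.24149352
exp(-rT) = 0.90846402; exp(-qT) = 1.00000000
C = S_0 * exp(-qT) * N(d1) - K * exp(-rT) * N(d2)
N(d1) = 0.68667326; N(d2) = 0.59541368
C = 46.5800 * 1.00000000 * 0.68667326 - 46.9000 * 0.90846402 * 0.59541368 = 6.6165


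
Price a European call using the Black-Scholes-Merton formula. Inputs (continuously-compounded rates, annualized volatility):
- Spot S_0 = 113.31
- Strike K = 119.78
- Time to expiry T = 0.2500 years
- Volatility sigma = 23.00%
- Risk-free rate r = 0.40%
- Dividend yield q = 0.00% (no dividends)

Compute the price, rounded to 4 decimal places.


d1 = (ln(S/K) + (r - q + 0.5*sigma^2) * T) / (sigma * sqrt(T)) = -0.41666784
d2 = d1 - sigma * sqrt(T) = -0.53166784
exp(-rT) = 0.99900050; exp(-qT) = 1.00000000
C = S_0 * exp(-qT) * N(d1) - K * exp(-rT) * N(d2)
N(d1) = 0.33846069; N(d2) = 0.29747804
C = 113.3100 * 1.00000000 * 0.33846069 - 119.7800 * 0.99900050 * 0.29747804 = 2.7547

Answer: Price = 2.7547


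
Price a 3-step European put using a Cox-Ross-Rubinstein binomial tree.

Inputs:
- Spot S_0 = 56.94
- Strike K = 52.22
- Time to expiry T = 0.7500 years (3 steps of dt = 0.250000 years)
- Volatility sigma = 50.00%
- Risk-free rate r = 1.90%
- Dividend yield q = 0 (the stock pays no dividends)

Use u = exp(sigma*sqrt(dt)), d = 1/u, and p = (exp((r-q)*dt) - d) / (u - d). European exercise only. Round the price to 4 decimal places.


dt = T/N = 0.250000
u = exp(sigma*sqrt(dt)) = 1.284025; d = 1/u = 0.778801
p = (exp((r-q)*dt) - d) / (u - d) = 0.447248
Discount per step: exp(-r*dt) = 0.995261
Stock lattice S(k, i) with i counting down-moves:
  k=0: S(0,0) = 56.9400
  k=1: S(1,0) = 73.1124; S(1,1) = 44.3449
  k=2: S(2,0) = 93.8782; S(2,1) = 56.9400; S(2,2) = 34.5359
  k=3: S(3,0) = 120.5420; S(3,1) = 73.1124; S(3,2) = 44.3449; S(3,3) = 26.8966
Terminal payoffs V(N, i) = max(K - S_T, 0):
  V(3,0) = 0.000000; V(3,1) = 0.000000; V(3,2) = 7.875083; V(3,3) = 25.323448
Backward induction: V(k, i) = exp(-r*dt) * [p * V(k+1, i) + (1-p) * V(k+1, i+1)].
  V(2,0) = exp(-r*dt) * [p*0.000000 + (1-p)*0.000000] = 0.000000
  V(2,1) = exp(-r*dt) * [p*0.000000 + (1-p)*7.875083] = 4.332343
  V(2,2) = exp(-r*dt) * [p*7.875083 + (1-p)*25.323448] = 17.436687
  V(1,0) = exp(-r*dt) * [p*0.000000 + (1-p)*4.332343] = 2.383365
  V(1,1) = exp(-r*dt) * [p*4.332343 + (1-p)*17.436687] = 11.520946
  V(0,0) = exp(-r*dt) * [p*2.383365 + (1-p)*11.520946] = 7.398956

Answer: Price = V(0,0) = 7.3990


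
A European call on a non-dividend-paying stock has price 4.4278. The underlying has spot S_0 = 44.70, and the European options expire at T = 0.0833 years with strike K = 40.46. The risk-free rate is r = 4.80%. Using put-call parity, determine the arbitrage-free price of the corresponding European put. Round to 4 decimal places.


Answer: Put price = 0.0263

Derivation:
Put-call parity: C - P = S_0 * exp(-qT) - K * exp(-rT).
S_0 * exp(-qT) = 44.7000 * 1.00000000 = 44.70000000
K * exp(-rT) = 40.4600 * 0.99600958 = 40.29854773
P = C - S*exp(-qT) + K*exp(-rT)
P = 4.4278 - 44.70000000 + 40.29854773 = 0.0263


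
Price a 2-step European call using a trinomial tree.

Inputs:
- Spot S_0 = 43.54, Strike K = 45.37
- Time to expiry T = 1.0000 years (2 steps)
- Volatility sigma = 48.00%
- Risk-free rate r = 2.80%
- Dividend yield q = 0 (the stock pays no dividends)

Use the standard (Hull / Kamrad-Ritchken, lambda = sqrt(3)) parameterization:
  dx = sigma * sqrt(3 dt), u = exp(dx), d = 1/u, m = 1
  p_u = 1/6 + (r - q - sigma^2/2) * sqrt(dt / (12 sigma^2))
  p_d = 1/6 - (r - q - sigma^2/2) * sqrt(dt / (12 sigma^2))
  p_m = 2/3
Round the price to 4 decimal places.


dt = T/N = 0.500000; dx = sigma*sqrt(3*dt) = 0.587878
u = exp(dx) = 1.800164; d = 1/u = 0.555505
p_u = 0.129584, p_m = 0.666667, p_d = 0.203749
Discount per step: exp(-r*dt) = 0.986098
Stock lattice S(k, j) with j the centered position index:
  k=0: S(0,+0) = 43.5400
  k=1: S(1,-1) = 24.1867; S(1,+0) = 43.5400; S(1,+1) = 78.3791
  k=2: S(2,-2) = 13.4358; S(2,-1) = 24.1867; S(2,+0) = 43.5400; S(2,+1) = 78.3791; S(2,+2) = 141.0952
Terminal payoffs V(N, j) = max(S_T - K, 0):
  V(2,-2) = 0.000000; V(2,-1) = 0.000000; V(2,+0) = 0.000000; V(2,+1) = 33.009122; V(2,+2) = 95.725241
Backward induction: V(k, j) = exp(-r*dt) * [p_u * V(k+1, j+1) + p_m * V(k+1, j) + p_d * V(k+1, j-1)]
  V(1,-1) = exp(-r*dt) * [p_u*0.000000 + p_m*0.000000 + p_d*0.000000] = 0.000000
  V(1,+0) = exp(-r*dt) * [p_u*33.009122 + p_m*0.000000 + p_d*0.000000] = 4.217991
  V(1,+1) = exp(-r*dt) * [p_u*95.725241 + p_m*33.009122 + p_d*0.000000] = 33.932161
  V(0,+0) = exp(-r*dt) * [p_u*33.932161 + p_m*4.217991 + p_d*0.000000] = 7.108839

Answer: Price = V(0,0) = 7.1088


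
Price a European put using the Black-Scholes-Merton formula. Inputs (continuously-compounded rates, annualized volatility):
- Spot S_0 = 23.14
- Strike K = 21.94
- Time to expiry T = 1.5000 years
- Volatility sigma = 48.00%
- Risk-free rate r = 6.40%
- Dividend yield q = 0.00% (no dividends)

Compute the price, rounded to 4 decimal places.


d1 = (ln(S/K) + (r - q + 0.5*sigma^2) * T) / (sigma * sqrt(T)) = 0.54782033
d2 = d1 - sigma * sqrt(T) = -0.04005721
exp(-rT) = 0.90846402; exp(-qT) = 1.00000000
P = K * exp(-rT) * N(-d2) - S_0 * exp(-qT) * N(-d1)
N(-d1) = 0.29190764; N(-d2) = 0.51597624
P = 21.9400 * 0.90846402 * 0.51597624 - 23.1400 * 1.00000000 * 0.29190764 = 3.5295

Answer: Price = 3.5295


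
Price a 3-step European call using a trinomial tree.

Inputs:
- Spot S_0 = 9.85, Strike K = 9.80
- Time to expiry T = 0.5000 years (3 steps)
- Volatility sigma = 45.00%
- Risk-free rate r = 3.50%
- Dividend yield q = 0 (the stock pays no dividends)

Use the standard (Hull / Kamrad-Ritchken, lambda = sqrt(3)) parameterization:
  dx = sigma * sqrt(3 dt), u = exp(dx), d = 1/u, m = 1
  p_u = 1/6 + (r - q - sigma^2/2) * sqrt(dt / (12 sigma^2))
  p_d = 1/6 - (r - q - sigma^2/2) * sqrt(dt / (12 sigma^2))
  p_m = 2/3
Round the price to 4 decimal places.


Answer: Price = V(0,0) = 1.2347

Derivation:
dt = T/N = 0.166667; dx = sigma*sqrt(3*dt) = 0.318198
u = exp(dx) = 1.374648; d = 1/u = 0.727459
p_u = 0.149316, p_m = 0.666667, p_d = 0.184017
Discount per step: exp(-r*dt) = 0.994184
Stock lattice S(k, j) with j the centered position index:
  k=0: S(0,+0) = 9.8500
  k=1: S(1,-1) = 7.1655; S(1,+0) = 9.8500; S(1,+1) = 13.5403
  k=2: S(2,-2) = 5.2126; S(2,-1) = 7.1655; S(2,+0) = 9.8500; S(2,+1) = 13.5403; S(2,+2) = 18.6131
  k=3: S(3,-3) = 3.7919; S(3,-2) = 5.2126; S(3,-1) = 7.1655; S(3,+0) = 9.8500; S(3,+1) = 13.5403; S(3,+2) = 18.6131; S(3,+3) = 25.5865
Terminal payoffs V(N, j) = max(S_T - K, 0):
  V(3,-3) = 0.000000; V(3,-2) = 0.000000; V(3,-1) = 0.000000; V(3,+0) = 0.050000; V(3,+1) = 3.740288; V(3,+2) = 8.813136; V(3,+3) = 15.786519
Backward induction: V(k, j) = exp(-r*dt) * [p_u * V(k+1, j+1) + p_m * V(k+1, j) + p_d * V(k+1, j-1)]
  V(2,-2) = exp(-r*dt) * [p_u*0.000000 + p_m*0.000000 + p_d*0.000000] = 0.000000
  V(2,-1) = exp(-r*dt) * [p_u*0.050000 + p_m*0.000000 + p_d*0.000000] = 0.007422
  V(2,+0) = exp(-r*dt) * [p_u*3.740288 + p_m*0.050000 + p_d*0.000000] = 0.588377
  V(2,+1) = exp(-r*dt) * [p_u*8.813136 + p_m*3.740288 + p_d*0.050000] = 3.796461
  V(2,+2) = exp(-r*dt) * [p_u*15.786519 + p_m*8.813136 + p_d*3.740288] = 8.868999
  V(1,-1) = exp(-r*dt) * [p_u*0.588377 + p_m*0.007422 + p_d*0.000000] = 0.092263
  V(1,+0) = exp(-r*dt) * [p_u*3.796461 + p_m*0.588377 + p_d*0.007422] = 0.954904
  V(1,+1) = exp(-r*dt) * [p_u*8.868999 + p_m*3.796461 + p_d*0.588377] = 3.940478
  V(0,+0) = exp(-r*dt) * [p_u*3.940478 + p_m*0.954904 + p_d*0.092263] = 1.234735


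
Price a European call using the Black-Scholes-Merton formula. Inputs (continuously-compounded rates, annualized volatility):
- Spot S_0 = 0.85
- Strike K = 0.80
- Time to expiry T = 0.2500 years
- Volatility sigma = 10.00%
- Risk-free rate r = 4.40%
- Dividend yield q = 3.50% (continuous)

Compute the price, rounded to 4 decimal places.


Answer: Price = 0.0534

Derivation:
d1 = (ln(S/K) + (r - q + 0.5*sigma^2) * T) / (sigma * sqrt(T)) = 1.28249244
d2 = d1 - sigma * sqrt(T) = 1.23249244
exp(-rT) = 0.98906028; exp(-qT) = 0.99128817
C = S_0 * exp(-qT) * N(d1) - K * exp(-rT) * N(d2)
N(d1) = 0.90016502; N(d2) = 0.89111740
C = 0.8500 * 0.99128817 * 0.90016502 - 0.8000 * 0.98906028 * 0.89111740 = 0.0534


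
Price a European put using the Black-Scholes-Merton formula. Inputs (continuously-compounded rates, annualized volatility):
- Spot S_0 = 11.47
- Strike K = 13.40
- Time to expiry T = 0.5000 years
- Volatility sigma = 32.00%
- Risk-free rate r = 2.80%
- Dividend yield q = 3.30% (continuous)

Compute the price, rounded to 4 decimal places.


Answer: Price = 2.3258

Derivation:
d1 = (ln(S/K) + (r - q + 0.5*sigma^2) * T) / (sigma * sqrt(T)) = -0.58521826
d2 = d1 - sigma * sqrt(T) = -0.81149243
exp(-rT) = 0.98609754; exp(-qT) = 0.98363538
P = K * exp(-rT) * N(-d2) - S_0 * exp(-qT) * N(-d1)
N(-d1) = 0.72079952; N(-d2) = 0.79145853
P = 13.4000 * 0.98609754 * 0.79145853 - 11.4700 * 0.98363538 * 0.72079952 = 2.3258


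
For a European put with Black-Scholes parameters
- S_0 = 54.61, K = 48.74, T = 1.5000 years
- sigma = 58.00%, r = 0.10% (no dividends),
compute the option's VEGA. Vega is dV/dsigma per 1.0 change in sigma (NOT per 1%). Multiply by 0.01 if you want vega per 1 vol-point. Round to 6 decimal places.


d1 = 0.5173730134; d2 = -0.1929790120
phi(d1) = 0.3489676862; exp(-qT) = 1.0000000000; exp(-rT) = 0.9985011244
Vega = S * exp(-qT) * phi(d1) * sqrt(T) = 54.6100 * 1.0000000000 * 0.3489676862 * 1.2247448714 = 23.340117

Answer: Vega = 23.340117


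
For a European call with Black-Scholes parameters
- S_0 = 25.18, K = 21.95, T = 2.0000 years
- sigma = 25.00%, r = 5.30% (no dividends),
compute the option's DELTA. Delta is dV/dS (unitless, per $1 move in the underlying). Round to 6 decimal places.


Answer: Delta = 0.806449

Derivation:
d1 = 0.8648846178; d2 = 0.5113312272
phi(d1) = 0.2744595921; exp(-qT) = 1.0000000000; exp(-rT) = 0.8994246481
N(d1) = 0.8064489394
Delta = exp(-qT) * N(d1) = 1.0000000000 * 0.8064489394 = 0.806449


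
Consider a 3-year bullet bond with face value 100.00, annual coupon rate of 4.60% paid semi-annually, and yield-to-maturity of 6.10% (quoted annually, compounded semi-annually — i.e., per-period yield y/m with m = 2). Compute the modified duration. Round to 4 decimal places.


Answer: Modified duration = 2.7484

Derivation:
Coupon per period c = face * coupon_rate / m = 2.300000
Periods per year m = 2; per-period yield y/m = 0.030500
Number of cashflows N = 6
Cashflows (t years, CF_t, discount factor 1/(1+y/m)^(m*t), PV):
  t = 0.5000: CF_t = 2.300000, DF = 0.970403, PV = 2.231926
  t = 1.0000: CF_t = 2.300000, DF = 0.941681, PV = 2.165867
  t = 1.5000: CF_t = 2.300000, DF = 0.913810, PV = 2.101764
  t = 2.0000: CF_t = 2.300000, DF = 0.886764, PV = 2.039557
  t = 2.5000: CF_t = 2.300000, DF = 0.860518, PV = 1.979192
  t = 3.0000: CF_t = 102.300000, DF = 0.835049, PV = 85.425525
Price P = sum_t PV_t = 95.943831
First compute Macaulay numerator sum_t t * PV_t:
  t * PV_t at t = 0.5000: 1.115963
  t * PV_t at t = 1.0000: 2.165867
  t * PV_t at t = 1.5000: 3.152645
  t * PV_t at t = 2.0000: 4.079114
  t * PV_t at t = 2.5000: 4.947979
  t * PV_t at t = 3.0000: 256.276575
Macaulay duration D = 271.738144 / 95.943831 = 2.832263
Modified duration = D / (1 + y/m) = 2.832263 / (1 + 0.030500) = 2.748436


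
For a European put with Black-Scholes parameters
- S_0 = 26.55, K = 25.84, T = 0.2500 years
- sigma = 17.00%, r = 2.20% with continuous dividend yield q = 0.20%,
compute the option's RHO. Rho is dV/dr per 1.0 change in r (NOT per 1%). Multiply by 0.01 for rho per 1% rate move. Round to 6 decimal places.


d1 = 0.4202184562; d2 = 0.3352184562
phi(d1) = 0.3652291520; exp(-qT) = 0.9995001250; exp(-rT) = 0.9945150973
N(-d2) = 0.3687301503
Rho = -K*T*exp(-rT)*N(-d2) = -25.8400 * 0.2500 * 0.9945150973 * 0.3687301503 = -2.368932

Answer: Rho = -2.368932


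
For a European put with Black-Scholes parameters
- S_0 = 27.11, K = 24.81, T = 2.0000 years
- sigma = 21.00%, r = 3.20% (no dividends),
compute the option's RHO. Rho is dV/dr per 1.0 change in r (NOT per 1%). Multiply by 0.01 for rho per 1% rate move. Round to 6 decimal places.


d1 = 0.6625114617; d2 = 0.3655266136
phi(d1) = 0.3203313816; exp(-qT) = 1.0000000000; exp(-rT) = 0.9380049995
N(-d2) = 0.3573591722
Rho = -K*T*exp(-rT)*N(-d2) = -24.8100 * 2.0000 * 0.9380049995 * 0.3573591722 = -16.632857

Answer: Rho = -16.632857


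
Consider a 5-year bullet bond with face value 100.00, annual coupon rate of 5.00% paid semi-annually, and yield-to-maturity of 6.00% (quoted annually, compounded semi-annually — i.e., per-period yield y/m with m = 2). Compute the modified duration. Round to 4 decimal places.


Coupon per period c = face * coupon_rate / m = 2.500000
Periods per year m = 2; per-period yield y/m = 0.030000
Number of cashflows N = 10
Cashflows (t years, CF_t, discount factor 1/(1+y/m)^(m*t), PV):
  t = 0.5000: CF_t = 2.500000, DF = 0.970874, PV = 2.427184
  t = 1.0000: CF_t = 2.500000, DF = 0.942596, PV = 2.356490
  t = 1.5000: CF_t = 2.500000, DF = 0.915142, PV = 2.287854
  t = 2.0000: CF_t = 2.500000, DF = 0.888487, PV = 2.221218
  t = 2.5000: CF_t = 2.500000, DF = 0.862609, PV = 2.156522
  t = 3.0000: CF_t = 2.500000, DF = 0.837484, PV = 2.093711
  t = 3.5000: CF_t = 2.500000, DF = 0.813092, PV = 2.032729
  t = 4.0000: CF_t = 2.500000, DF = 0.789409, PV = 1.973523
  t = 4.5000: CF_t = 2.500000, DF = 0.766417, PV = 1.916042
  t = 5.0000: CF_t = 102.500000, DF = 0.744094, PV = 76.269626
Price P = sum_t PV_t = 95.734899
First compute Macaulay numerator sum_t t * PV_t:
  t * PV_t at t = 0.5000: 1.213592
  t * PV_t at t = 1.0000: 2.356490
  t * PV_t at t = 1.5000: 3.431781
  t * PV_t at t = 2.0000: 4.442435
  t * PV_t at t = 2.5000: 5.391305
  t * PV_t at t = 3.0000: 6.281132
  t * PV_t at t = 3.5000: 7.114551
  t * PV_t at t = 4.0000: 7.894092
  t * PV_t at t = 4.5000: 8.622188
  t * PV_t at t = 5.0000: 381.348131
Macaulay duration D = 428.095698 / 95.734899 = 4.471679
Modified duration = D / (1 + y/m) = 4.471679 / (1 + 0.030000) = 4.341436

Answer: Modified duration = 4.3414


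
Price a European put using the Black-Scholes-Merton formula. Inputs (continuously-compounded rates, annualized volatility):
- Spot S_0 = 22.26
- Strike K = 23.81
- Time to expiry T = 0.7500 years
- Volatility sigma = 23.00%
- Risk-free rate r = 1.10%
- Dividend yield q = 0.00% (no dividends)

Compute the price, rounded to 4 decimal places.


Answer: Price = 2.5760

Derivation:
d1 = (ln(S/K) + (r - q + 0.5*sigma^2) * T) / (sigma * sqrt(T)) = -0.19693576
d2 = d1 - sigma * sqrt(T) = -0.39612160
exp(-rT) = 0.99178394; exp(-qT) = 1.00000000
P = K * exp(-rT) * N(-d2) - S_0 * exp(-qT) * N(-d1)
N(-d1) = 0.57806109; N(-d2) = 0.65399234
P = 23.8100 * 0.99178394 * 0.65399234 - 22.2600 * 1.00000000 * 0.57806109 = 2.5760
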